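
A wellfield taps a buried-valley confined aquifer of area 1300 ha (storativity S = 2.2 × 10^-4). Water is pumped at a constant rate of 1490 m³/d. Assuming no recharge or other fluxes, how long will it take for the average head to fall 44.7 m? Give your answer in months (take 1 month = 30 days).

A = 1300 ha = 1.3 × 10^7 m²
ΔV = S × A × Δh = 2.2 × 10^-4 × 1.3 × 10^7 × 44.7 = 1.278 × 10^5 m³
t = ΔV / Q = 1.278 × 10^5 m³ / 1490 m³/d = 85.8 d
t = 85.8 d ≈ 2.86 months

t ≈ 2.86 months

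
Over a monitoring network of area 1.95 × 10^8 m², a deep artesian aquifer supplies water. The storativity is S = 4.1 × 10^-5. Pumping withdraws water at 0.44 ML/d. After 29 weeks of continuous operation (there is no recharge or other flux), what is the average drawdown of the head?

Δh ≈ 11.2 m

Q = 0.44 ML/d = 440 m³/d
t = 29 weeks = 203 d
ΔV = Q × t = 440 m³/d × 203 d = 89320 m³
Δh = ΔV / (S × A) = 89320 / (4.1 × 10^-5 × 1.95 × 10^8) = 11.17 m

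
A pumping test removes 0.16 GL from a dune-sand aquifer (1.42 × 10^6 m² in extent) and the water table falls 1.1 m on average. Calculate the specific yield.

ΔV = 0.16 GL = 1.6 × 10^5 m³
Sy = ΔV / (A × Δh) = 1.6 × 10^5 m³ / (1.42 × 10^6 m² × 1.1 m) = 0.1024

Sy ≈ 0.1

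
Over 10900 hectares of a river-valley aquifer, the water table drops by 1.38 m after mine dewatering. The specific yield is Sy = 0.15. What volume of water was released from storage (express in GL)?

A = 10900 hectares = 1.09 × 10^8 m²
ΔV = Sy × A × Δh = 0.15 × 1.09 × 10^8 m² × 1.38 m = 2.256 × 10^7 m³
ΔV = 2.256 × 10^7 m³ = 22.56 GL

ΔV ≈ 22.6 GL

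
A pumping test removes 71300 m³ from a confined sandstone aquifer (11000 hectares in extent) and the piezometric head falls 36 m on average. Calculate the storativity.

A = 11000 hectares = 1.1 × 10^8 m²
S = ΔV / (A × Δh) = 71300 m³ / (1.1 × 10^8 m² × 36 m) = 1.801 × 10^-5

S ≈ 1.8 × 10^-5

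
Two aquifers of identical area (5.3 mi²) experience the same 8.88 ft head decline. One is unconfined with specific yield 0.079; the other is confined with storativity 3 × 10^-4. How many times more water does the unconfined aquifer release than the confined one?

A = 5.3 mi² = 1.373 × 10^7 m²
Δh = 8.88 ft = 2.707 m
Unconfined: ΔV_u = Sy × A × Δh = 0.079 × 1.373 × 10^7 × 2.707 = 2.935 × 10^6 m³
Confined: ΔV_c = S × A × Δh = 3 × 10^-4 × 1.373 × 10^7 × 2.707 = 11150 m³
Ratio = ΔV_u / ΔV_c = Sy / S = 0.079 / 3 × 10^-4 = 263.3

ΔV_u / ΔV_c ≈ 263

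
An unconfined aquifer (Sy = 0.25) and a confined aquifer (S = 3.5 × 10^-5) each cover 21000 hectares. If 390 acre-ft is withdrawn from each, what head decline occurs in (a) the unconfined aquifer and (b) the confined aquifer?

A = 21000 hectares = 2.1 × 10^8 m²
ΔV = 390 acre-ft = 4.811 × 10^5 m³
Unconfined: Δh_u = ΔV/(Sy·A) = 4.811 × 10^5/(0.25 × 2.1 × 10^8) = 0.009163 m
Confined: Δh_c = ΔV/(S·A) = 4.811 × 10^5/(3.5 × 10^-5 × 2.1 × 10^8) = 65.45 m

Δh_u ≈ 0.00916 m; Δh_c ≈ 65.5 m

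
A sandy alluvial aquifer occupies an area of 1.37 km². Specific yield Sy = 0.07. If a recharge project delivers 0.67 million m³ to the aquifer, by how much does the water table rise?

Δh ≈ 6.99 m

A = 1.37 km² = 1.37 × 10^6 m²
ΔV = 0.67 million m³ = 6.7 × 10^5 m³
Δh = ΔV / (Sy × A) = 6.7 × 10^5 m³ / (0.07 × 1.37 × 10^6 m²) = 6.986 m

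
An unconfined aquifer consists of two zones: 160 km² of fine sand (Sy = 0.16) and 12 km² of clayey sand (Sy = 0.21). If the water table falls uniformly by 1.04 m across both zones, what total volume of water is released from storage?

A₁ = 160 km² = 1.6 × 10^8 m²; A₂ = 12 km² = 1.2 × 10^7 m²
ΔV₁ = 0.16 × 1.6 × 10^8 × 1.04 = 2.662 × 10^7 m³
ΔV₂ = 0.21 × 1.2 × 10^7 × 1.04 = 2.621 × 10^6 m³
ΔV = ΔV₁ + ΔV₂ = 2.924 × 10^7 m³

ΔV ≈ 2.92 × 10^7 m³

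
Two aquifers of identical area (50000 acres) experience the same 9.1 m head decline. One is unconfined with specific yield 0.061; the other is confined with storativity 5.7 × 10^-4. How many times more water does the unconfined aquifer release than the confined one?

ΔV_u / ΔV_c ≈ 107

A = 50000 acres = 2.023 × 10^8 m²
Unconfined: ΔV_u = Sy × A × Δh = 0.061 × 2.023 × 10^8 × 9.1 = 1.123 × 10^8 m³
Confined: ΔV_c = S × A × Δh = 5.7 × 10^-4 × 2.023 × 10^8 × 9.1 = 1.05 × 10^6 m³
Ratio = ΔV_u / ΔV_c = Sy / S = 0.061 / 5.7 × 10^-4 = 107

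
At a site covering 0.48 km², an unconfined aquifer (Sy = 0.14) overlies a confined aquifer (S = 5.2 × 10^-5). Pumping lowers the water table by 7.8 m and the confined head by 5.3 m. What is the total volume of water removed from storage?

ΔV ≈ 5.24 × 10^5 m³

A = 0.48 km² = 4.8 × 10^5 m²
Unconfined: ΔV_u = Sy × A × Δh_u = 0.14 × 4.8 × 10^5 × 7.8 = 5.242 × 10^5 m³
Confined: ΔV_c = S × A × Δh_c = 5.2 × 10^-5 × 4.8 × 10^5 × 5.3 = 132.3 m³
Total ΔV = 5.242 × 10^5 + 132.3 = 5.243 × 10^5 m³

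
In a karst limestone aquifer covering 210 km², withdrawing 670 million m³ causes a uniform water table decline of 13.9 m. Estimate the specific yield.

A = 210 km² = 2.1 × 10^8 m²
ΔV = 670 million m³ = 6.7 × 10^8 m³
Sy = ΔV / (A × Δh) = 6.7 × 10^8 m³ / (2.1 × 10^8 m² × 13.9 m) = 0.2295

Sy ≈ 0.23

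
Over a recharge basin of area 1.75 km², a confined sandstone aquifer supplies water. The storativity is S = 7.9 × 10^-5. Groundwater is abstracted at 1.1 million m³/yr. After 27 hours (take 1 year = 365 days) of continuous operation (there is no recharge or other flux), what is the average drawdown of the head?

Δh ≈ 24.5 m

A = 1.75 km² = 1.75 × 10^6 m²
Q = 1.1 million m³/yr = 3014 m³/d
t = 27 hours = 1.125 d
ΔV = Q × t = 3014 m³/d × 1.125 d = 3390 m³
Δh = ΔV / (S × A) = 3390 / (7.9 × 10^-5 × 1.75 × 10^6) = 24.52 m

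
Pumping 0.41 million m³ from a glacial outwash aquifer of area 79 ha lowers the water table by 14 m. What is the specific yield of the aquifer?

Sy ≈ 0.037

A = 79 ha = 7.9 × 10^5 m²
ΔV = 0.41 million m³ = 4.1 × 10^5 m³
Sy = ΔV / (A × Δh) = 4.1 × 10^5 m³ / (7.9 × 10^5 m² × 14 m) = 0.03707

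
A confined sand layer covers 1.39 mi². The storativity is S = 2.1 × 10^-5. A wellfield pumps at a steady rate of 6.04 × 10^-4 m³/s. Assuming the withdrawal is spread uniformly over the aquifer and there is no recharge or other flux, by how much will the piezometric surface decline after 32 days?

A = 1.39 mi² = 3.6 × 10^6 m²
Q = 6.04 × 10^-4 m³/s = 52.19 m³/d
ΔV = Q × t = 52.19 m³/d × 32 d = 1670 m³
Δh = ΔV / (S × A) = 1670 / (2.1 × 10^-5 × 3.6 × 10^6) = 22.09 m

Δh ≈ 22.1 m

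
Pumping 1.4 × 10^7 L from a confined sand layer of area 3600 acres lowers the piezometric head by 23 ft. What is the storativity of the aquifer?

A = 3600 acres = 1.457 × 10^7 m²
Δh = 23 ft = 7.01 m
ΔV = 1.4 × 10^7 L = 14000 m³
S = ΔV / (A × Δh) = 14000 m³ / (1.457 × 10^7 m² × 7.01 m) = 1.371 × 10^-4

S ≈ 1.4 × 10^-4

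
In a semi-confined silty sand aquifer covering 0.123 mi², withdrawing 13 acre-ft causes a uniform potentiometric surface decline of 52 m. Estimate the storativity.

S ≈ 9.7 × 10^-4

A = 0.123 mi² = 3.186 × 10^5 m²
ΔV = 13 acre-ft = 16040 m³
S = ΔV / (A × Δh) = 16040 m³ / (3.186 × 10^5 m² × 52 m) = 9.68 × 10^-4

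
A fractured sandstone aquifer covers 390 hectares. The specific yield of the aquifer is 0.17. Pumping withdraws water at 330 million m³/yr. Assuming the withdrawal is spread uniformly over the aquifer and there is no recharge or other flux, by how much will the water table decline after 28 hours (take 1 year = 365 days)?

A = 390 hectares = 3.9 × 10^6 m²
Q = 330 million m³/yr = 9.041 × 10^5 m³/d
t = 28 hours = 1.167 d
ΔV = Q × t = 9.041 × 10^5 m³/d × 1.167 d = 1.055 × 10^6 m³
Δh = ΔV / (Sy × A) = 1.055 × 10^6 / (0.17 × 3.9 × 10^6) = 1.591 m

Δh ≈ 1.59 m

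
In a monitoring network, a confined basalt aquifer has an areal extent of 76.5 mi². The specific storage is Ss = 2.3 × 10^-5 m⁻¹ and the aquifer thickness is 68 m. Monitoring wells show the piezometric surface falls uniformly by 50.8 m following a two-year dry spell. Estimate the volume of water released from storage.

ΔV ≈ 1.57 × 10^7 m³

S = Ss × b = 2.3 × 10^-5 m⁻¹ × 68 m = 1.564 × 10^-3
A = 76.5 mi² = 1.981 × 10^8 m²
ΔV = S × A × Δh = 0.001564 × 1.981 × 10^8 m² × 50.8 m = 1.574 × 10^7 m³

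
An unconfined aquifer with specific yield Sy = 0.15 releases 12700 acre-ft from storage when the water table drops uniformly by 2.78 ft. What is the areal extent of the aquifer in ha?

Δh = 2.78 ft = 0.8473 m
ΔV = 12700 acre-ft = 1.567 × 10^7 m³
A = ΔV / (Sy × Δh) = 1.567 × 10^7 / (0.15 × 0.8473) = 1.232 × 10^8 m²
A = 1.232 × 10^8 m² = 12320 ha

A ≈ 12300 ha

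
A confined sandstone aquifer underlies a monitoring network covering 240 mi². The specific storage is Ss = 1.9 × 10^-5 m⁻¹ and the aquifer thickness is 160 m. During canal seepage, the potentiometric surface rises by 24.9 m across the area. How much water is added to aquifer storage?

ΔV ≈ 4.71 × 10^7 m³

S = Ss × b = 1.9 × 10^-5 m⁻¹ × 160 m = 3.04 × 10^-3
A = 240 mi² = 6.216 × 10^8 m²
ΔV = S × A × Δh = 0.00304 × 6.216 × 10^8 m² × 24.9 m = 4.705 × 10^7 m³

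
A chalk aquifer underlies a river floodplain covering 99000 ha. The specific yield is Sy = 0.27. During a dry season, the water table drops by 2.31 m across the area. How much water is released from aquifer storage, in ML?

ΔV ≈ 6.17 × 10^5 ML

A = 99000 ha = 9.9 × 10^8 m²
ΔV = Sy × A × Δh = 0.27 × 9.9 × 10^8 m² × 2.31 m = 6.175 × 10^8 m³
ΔV = 6.175 × 10^8 m³ = 6.175 × 10^5 ML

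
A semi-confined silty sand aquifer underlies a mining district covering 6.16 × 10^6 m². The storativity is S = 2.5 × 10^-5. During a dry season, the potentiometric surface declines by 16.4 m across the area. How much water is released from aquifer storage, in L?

ΔV = S × A × Δh = 2.5 × 10^-5 × 6.16 × 10^6 m² × 16.4 m = 2526 m³
ΔV = 2526 m³ = 2.526 × 10^6 L

ΔV ≈ 2.53 × 10^6 L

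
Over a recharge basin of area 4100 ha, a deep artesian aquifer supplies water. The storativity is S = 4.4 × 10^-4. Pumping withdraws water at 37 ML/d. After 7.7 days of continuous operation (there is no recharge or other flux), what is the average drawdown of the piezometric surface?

Δh ≈ 15.8 m

A = 4100 ha = 4.1 × 10^7 m²
Q = 37 ML/d = 37000 m³/d
ΔV = Q × t = 37000 m³/d × 7.7 d = 2.849 × 10^5 m³
Δh = ΔV / (S × A) = 2.849 × 10^5 / (4.4 × 10^-4 × 4.1 × 10^7) = 15.79 m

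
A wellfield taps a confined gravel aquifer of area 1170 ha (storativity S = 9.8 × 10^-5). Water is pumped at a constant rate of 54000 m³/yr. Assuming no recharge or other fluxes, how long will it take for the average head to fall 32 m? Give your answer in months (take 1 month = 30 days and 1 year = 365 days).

t ≈ 8.27 months

A = 1170 ha = 1.17 × 10^7 m²
ΔV = S × A × Δh = 9.8 × 10^-5 × 1.17 × 10^7 × 32 = 36690 m³
Q = 54000 m³/yr = 147.9 m³/d
t = ΔV / Q = 36690 m³ / 147.9 m³/d = 248 d
t = 248 d ≈ 8.267 months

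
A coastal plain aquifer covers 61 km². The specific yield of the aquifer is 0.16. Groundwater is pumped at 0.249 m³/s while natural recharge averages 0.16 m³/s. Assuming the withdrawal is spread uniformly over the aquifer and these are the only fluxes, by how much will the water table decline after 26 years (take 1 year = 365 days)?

Δh ≈ 7.48 m

A = 61 km² = 6.1 × 10^7 m²
Net abstraction = 0.249 − 0.16 = 0.089 m³/s
Q_net = 0.089 m³/s = 7690 m³/d
t = 26 years = 9490 d
ΔV = Q × t = 7690 m³/d × 9490 d = 7.297 × 10^7 m³
Δh = ΔV / (Sy × A) = 7.297 × 10^7 / (0.16 × 6.1 × 10^7) = 7.477 m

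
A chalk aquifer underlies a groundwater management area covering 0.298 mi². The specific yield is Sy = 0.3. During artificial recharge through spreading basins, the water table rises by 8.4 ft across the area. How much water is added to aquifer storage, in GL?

A = 0.298 mi² = 7.718 × 10^5 m²
Δh = 8.4 ft = 2.56 m
ΔV = Sy × A × Δh = 0.3 × 7.718 × 10^5 m² × 2.56 m = 5.928 × 10^5 m³
ΔV = 5.928 × 10^5 m³ = 0.5928 GL

ΔV ≈ 0.593 GL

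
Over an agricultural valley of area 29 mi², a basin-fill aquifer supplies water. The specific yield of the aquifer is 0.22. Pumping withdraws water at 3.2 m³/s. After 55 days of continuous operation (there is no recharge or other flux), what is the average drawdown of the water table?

Δh ≈ 0.92 m

A = 29 mi² = 7.511 × 10^7 m²
Q = 3.2 m³/s = 2.765 × 10^5 m³/d
ΔV = Q × t = 2.765 × 10^5 m³/d × 55 d = 1.521 × 10^7 m³
Δh = ΔV / (Sy × A) = 1.521 × 10^7 / (0.22 × 7.511 × 10^7) = 0.9203 m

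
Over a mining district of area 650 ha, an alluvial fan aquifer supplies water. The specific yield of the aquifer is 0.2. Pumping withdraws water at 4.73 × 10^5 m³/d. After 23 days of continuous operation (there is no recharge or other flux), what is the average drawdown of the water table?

Δh ≈ 8.37 m

A = 650 ha = 6.5 × 10^6 m²
ΔV = Q × t = 4.73 × 10^5 m³/d × 23 d = 1.088 × 10^7 m³
Δh = ΔV / (Sy × A) = 1.088 × 10^7 / (0.2 × 6.5 × 10^6) = 8.368 m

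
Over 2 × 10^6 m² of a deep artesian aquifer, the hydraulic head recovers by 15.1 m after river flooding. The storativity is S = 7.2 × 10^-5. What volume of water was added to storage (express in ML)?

ΔV ≈ 2.17 ML

ΔV = S × A × Δh = 7.2 × 10^-5 × 2 × 10^6 m² × 15.1 m = 2174 m³
ΔV = 2174 m³ = 2.174 ML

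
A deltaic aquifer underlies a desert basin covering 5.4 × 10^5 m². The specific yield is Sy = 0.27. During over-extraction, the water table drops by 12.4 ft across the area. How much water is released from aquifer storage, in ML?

Δh = 12.4 ft = 3.78 m
ΔV = Sy × A × Δh = 0.27 × 5.4 × 10^5 m² × 3.78 m = 5.511 × 10^5 m³
ΔV = 5.511 × 10^5 m³ = 551.1 ML

ΔV ≈ 551 ML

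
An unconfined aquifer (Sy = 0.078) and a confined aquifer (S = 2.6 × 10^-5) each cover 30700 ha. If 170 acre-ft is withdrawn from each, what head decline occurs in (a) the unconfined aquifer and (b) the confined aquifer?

Δh_u ≈ 0.00876 m; Δh_c ≈ 26.3 m

A = 30700 ha = 3.07 × 10^8 m²
ΔV = 170 acre-ft = 2.097 × 10^5 m³
Unconfined: Δh_u = ΔV/(Sy·A) = 2.097 × 10^5/(0.078 × 3.07 × 10^8) = 0.008757 m
Confined: Δh_c = ΔV/(S·A) = 2.097 × 10^5/(2.6 × 10^-5 × 3.07 × 10^8) = 26.27 m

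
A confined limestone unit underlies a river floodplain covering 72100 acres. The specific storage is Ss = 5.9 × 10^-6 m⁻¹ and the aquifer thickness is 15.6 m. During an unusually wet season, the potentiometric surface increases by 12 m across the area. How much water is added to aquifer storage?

S = Ss × b = 5.9 × 10^-6 m⁻¹ × 15.6 m = 9.204 × 10^-5
A = 72100 acres = 2.918 × 10^8 m²
ΔV = S × A × Δh = 9.204 × 10^-5 × 2.918 × 10^8 m² × 12 m = 3.223 × 10^5 m³

ΔV ≈ 3.22 × 10^5 m³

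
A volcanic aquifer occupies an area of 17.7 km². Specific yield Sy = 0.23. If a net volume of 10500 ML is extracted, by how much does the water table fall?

Δh ≈ 2.58 m

A = 17.7 km² = 1.77 × 10^7 m²
ΔV = 10500 ML = 1.05 × 10^7 m³
Δh = ΔV / (Sy × A) = 1.05 × 10^7 m³ / (0.23 × 1.77 × 10^7 m²) = 2.579 m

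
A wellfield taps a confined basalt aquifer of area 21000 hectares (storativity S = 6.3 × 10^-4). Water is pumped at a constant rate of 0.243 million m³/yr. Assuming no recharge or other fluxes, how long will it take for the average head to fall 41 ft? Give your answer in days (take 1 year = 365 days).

t ≈ 2480 days

A = 21000 hectares = 2.1 × 10^8 m²
Δh = 41 ft = 12.5 m
ΔV = S × A × Δh = 6.3 × 10^-4 × 2.1 × 10^8 × 12.5 = 1.653 × 10^6 m³
Q = 0.243 million m³/yr = 665.8 m³/d
t = ΔV / Q = 1.653 × 10^6 m³ / 665.8 m³/d = 2483 d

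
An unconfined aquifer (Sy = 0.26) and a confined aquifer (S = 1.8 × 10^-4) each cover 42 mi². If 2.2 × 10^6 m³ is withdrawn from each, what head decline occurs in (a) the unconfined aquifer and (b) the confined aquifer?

Δh_u ≈ 0.0778 m; Δh_c ≈ 112 m

A = 42 mi² = 1.088 × 10^8 m²
Unconfined: Δh_u = ΔV/(Sy·A) = 2.2 × 10^6/(0.26 × 1.088 × 10^8) = 0.07779 m
Confined: Δh_c = ΔV/(S·A) = 2.2 × 10^6/(1.8 × 10^-4 × 1.088 × 10^8) = 112.4 m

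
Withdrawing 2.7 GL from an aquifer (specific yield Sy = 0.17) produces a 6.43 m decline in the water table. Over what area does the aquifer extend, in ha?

A ≈ 247 ha

ΔV = 2.7 GL = 2.7 × 10^6 m³
A = ΔV / (Sy × Δh) = 2.7 × 10^6 / (0.17 × 6.43) = 2.47 × 10^6 m²
A = 2.47 × 10^6 m² = 247 ha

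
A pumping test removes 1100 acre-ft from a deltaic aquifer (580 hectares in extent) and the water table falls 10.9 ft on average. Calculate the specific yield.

A = 580 hectares = 5.8 × 10^6 m²
Δh = 10.9 ft = 3.322 m
ΔV = 1100 acre-ft = 1.357 × 10^6 m³
Sy = ΔV / (A × Δh) = 1.357 × 10^6 m³ / (5.8 × 10^6 m² × 3.322 m) = 0.07041

Sy ≈ 0.07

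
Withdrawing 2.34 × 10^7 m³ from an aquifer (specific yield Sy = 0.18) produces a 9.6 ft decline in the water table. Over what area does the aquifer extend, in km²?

A ≈ 44.4 km²

Δh = 9.6 ft = 2.926 m
A = ΔV / (Sy × Δh) = 2.34 × 10^7 / (0.18 × 2.926) = 4.443 × 10^7 m²
A = 4.443 × 10^7 m² = 44.43 km²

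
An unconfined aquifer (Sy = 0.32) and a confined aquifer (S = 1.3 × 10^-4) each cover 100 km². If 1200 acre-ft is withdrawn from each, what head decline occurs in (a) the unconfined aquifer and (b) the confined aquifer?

Δh_u ≈ 0.0463 m; Δh_c ≈ 114 m

A = 100 km² = 1 × 10^8 m²
ΔV = 1200 acre-ft = 1.48 × 10^6 m³
Unconfined: Δh_u = ΔV/(Sy·A) = 1.48 × 10^6/(0.32 × 1 × 10^8) = 0.04626 m
Confined: Δh_c = ΔV/(S·A) = 1.48 × 10^6/(1.3 × 10^-4 × 1 × 10^8) = 113.9 m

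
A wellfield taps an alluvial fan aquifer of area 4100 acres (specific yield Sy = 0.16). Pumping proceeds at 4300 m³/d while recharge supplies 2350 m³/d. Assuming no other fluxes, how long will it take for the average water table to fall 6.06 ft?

A = 4100 acres = 1.659 × 10^7 m²
Δh = 6.06 ft = 1.847 m
ΔV = Sy × A × Δh = 0.16 × 1.659 × 10^7 × 1.847 = 4.904 × 10^6 m³
Net withdrawal = 4300 − 2350 = 1950 m³/d
t = ΔV / Q = 4.904 × 10^6 m³ / 1950 m³/d = 2515 d

t ≈ 2510 days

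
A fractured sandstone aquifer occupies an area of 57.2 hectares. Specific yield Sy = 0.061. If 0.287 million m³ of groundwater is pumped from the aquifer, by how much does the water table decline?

Δh ≈ 8.23 m

A = 57.2 hectares = 5.72 × 10^5 m²
ΔV = 0.287 million m³ = 2.87 × 10^5 m³
Δh = ΔV / (Sy × A) = 2.87 × 10^5 m³ / (0.061 × 5.72 × 10^5 m²) = 8.225 m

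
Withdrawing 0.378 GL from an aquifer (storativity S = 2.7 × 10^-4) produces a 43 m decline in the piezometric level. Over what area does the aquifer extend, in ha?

A ≈ 3260 ha

ΔV = 0.378 GL = 3.78 × 10^5 m³
A = ΔV / (S × Δh) = 3.78 × 10^5 / (2.7 × 10^-4 × 43) = 3.256 × 10^7 m²
A = 3.256 × 10^7 m² = 3256 ha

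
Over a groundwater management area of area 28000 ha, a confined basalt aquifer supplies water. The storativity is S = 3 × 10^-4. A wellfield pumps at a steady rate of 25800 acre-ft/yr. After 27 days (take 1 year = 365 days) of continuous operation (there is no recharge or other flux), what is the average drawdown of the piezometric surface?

A = 28000 ha = 2.8 × 10^8 m²
Q = 25800 acre-ft/yr = 87190 m³/d
ΔV = Q × t = 87190 m³/d × 27 d = 2.354 × 10^6 m³
Δh = ΔV / (S × A) = 2.354 × 10^6 / (3 × 10^-4 × 2.8 × 10^8) = 28.02 m

Δh ≈ 28 m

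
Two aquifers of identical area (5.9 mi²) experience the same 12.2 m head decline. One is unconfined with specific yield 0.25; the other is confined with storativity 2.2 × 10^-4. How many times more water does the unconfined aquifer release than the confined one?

ΔV_u / ΔV_c ≈ 1140

A = 5.9 mi² = 1.528 × 10^7 m²
Unconfined: ΔV_u = Sy × A × Δh = 0.25 × 1.528 × 10^7 × 12.2 = 4.661 × 10^7 m³
Confined: ΔV_c = S × A × Δh = 2.2 × 10^-4 × 1.528 × 10^7 × 12.2 = 41010 m³
Ratio = ΔV_u / ΔV_c = Sy / S = 0.25 / 2.2 × 10^-4 = 1136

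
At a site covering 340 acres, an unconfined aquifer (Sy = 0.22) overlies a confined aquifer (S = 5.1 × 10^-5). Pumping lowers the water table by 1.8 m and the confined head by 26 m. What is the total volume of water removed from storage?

ΔV ≈ 5.47 × 10^5 m³

A = 340 acres = 1.376 × 10^6 m²
Unconfined: ΔV_u = Sy × A × Δh_u = 0.22 × 1.376 × 10^6 × 1.8 = 5.449 × 10^5 m³
Confined: ΔV_c = S × A × Δh_c = 5.1 × 10^-5 × 1.376 × 10^6 × 26 = 1824 m³
Total ΔV = 5.449 × 10^5 + 1824 = 5.467 × 10^5 m³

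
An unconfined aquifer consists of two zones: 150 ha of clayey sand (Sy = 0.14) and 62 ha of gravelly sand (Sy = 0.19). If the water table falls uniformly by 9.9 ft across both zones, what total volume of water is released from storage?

A₁ = 150 ha = 1.5 × 10^6 m²; A₂ = 62 ha = 6.2 × 10^5 m²
Δh = 9.9 ft = 3.018 m
ΔV₁ = 0.14 × 1.5 × 10^6 × 3.018 = 6.337 × 10^5 m³
ΔV₂ = 0.19 × 6.2 × 10^5 × 3.018 = 3.555 × 10^5 m³
ΔV = ΔV₁ + ΔV₂ = 9.891 × 10^5 m³

ΔV ≈ 9.89 × 10^5 m³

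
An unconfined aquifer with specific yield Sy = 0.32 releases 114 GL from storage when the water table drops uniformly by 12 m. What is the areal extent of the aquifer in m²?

A ≈ 2.97 × 10^7 m²

ΔV = 114 GL = 1.14 × 10^8 m³
A = ΔV / (Sy × Δh) = 1.14 × 10^8 / (0.32 × 12) = 2.969 × 10^7 m²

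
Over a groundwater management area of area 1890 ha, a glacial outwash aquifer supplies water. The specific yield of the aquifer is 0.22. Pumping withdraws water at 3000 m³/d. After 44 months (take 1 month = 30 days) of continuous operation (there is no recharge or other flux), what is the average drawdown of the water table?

Δh ≈ 0.952 m

A = 1890 ha = 1.89 × 10^7 m²
t = 44 months = 1320 d
ΔV = Q × t = 3000 m³/d × 1320 d = 3.96 × 10^6 m³
Δh = ΔV / (Sy × A) = 3.96 × 10^6 / (0.22 × 1.89 × 10^7) = 0.9524 m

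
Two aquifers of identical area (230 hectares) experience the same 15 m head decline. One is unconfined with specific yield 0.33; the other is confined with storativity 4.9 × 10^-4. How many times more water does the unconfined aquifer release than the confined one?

A = 230 hectares = 2.3 × 10^6 m²
Unconfined: ΔV_u = Sy × A × Δh = 0.33 × 2.3 × 10^6 × 15 = 1.139 × 10^7 m³
Confined: ΔV_c = S × A × Δh = 4.9 × 10^-4 × 2.3 × 10^6 × 15 = 16900 m³
Ratio = ΔV_u / ΔV_c = Sy / S = 0.33 / 4.9 × 10^-4 = 673.5

ΔV_u / ΔV_c ≈ 673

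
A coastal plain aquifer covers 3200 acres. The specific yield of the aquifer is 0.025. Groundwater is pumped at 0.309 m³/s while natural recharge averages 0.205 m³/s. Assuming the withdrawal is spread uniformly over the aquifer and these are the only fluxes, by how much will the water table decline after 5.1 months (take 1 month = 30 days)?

A = 3200 acres = 1.295 × 10^7 m²
Net abstraction = 0.309 − 0.205 = 0.104 m³/s
Q_net = 0.104 m³/s = 8986 m³/d
t = 5.1 months = 153 d
ΔV = Q × t = 8986 m³/d × 153 d = 1.375 × 10^6 m³
Δh = ΔV / (Sy × A) = 1.375 × 10^6 / (0.025 × 1.295 × 10^7) = 4.246 m

Δh ≈ 4.25 m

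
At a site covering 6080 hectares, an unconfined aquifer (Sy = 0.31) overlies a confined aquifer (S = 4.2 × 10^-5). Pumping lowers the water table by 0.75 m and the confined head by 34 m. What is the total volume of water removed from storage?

ΔV ≈ 1.42 × 10^7 m³

A = 6080 hectares = 6.08 × 10^7 m²
Unconfined: ΔV_u = Sy × A × Δh_u = 0.31 × 6.08 × 10^7 × 0.75 = 1.414 × 10^7 m³
Confined: ΔV_c = S × A × Δh_c = 4.2 × 10^-5 × 6.08 × 10^7 × 34 = 86820 m³
Total ΔV = 1.414 × 10^7 + 86820 = 1.422 × 10^7 m³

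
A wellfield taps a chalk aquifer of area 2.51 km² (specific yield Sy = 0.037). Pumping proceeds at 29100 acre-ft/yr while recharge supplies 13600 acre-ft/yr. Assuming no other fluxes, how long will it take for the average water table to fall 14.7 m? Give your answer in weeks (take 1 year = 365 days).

t ≈ 3.72 weeks

A = 2.51 km² = 2.51 × 10^6 m²
ΔV = Sy × A × Δh = 0.037 × 2.51 × 10^6 × 14.7 = 1.365 × 10^6 m³
Net withdrawal = 29100 − 13600 = 15500 acre-ft/yr = 52380 m³/d
t = ΔV / Q = 1.365 × 10^6 m³ / 52380 m³/d = 26.06 d
t = 26.06 d ≈ 3.723 weeks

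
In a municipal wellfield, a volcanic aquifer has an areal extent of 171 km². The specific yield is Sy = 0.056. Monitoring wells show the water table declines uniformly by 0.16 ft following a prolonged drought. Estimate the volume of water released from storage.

ΔV ≈ 4.67 × 10^5 m³

A = 171 km² = 1.71 × 10^8 m²
Δh = 0.16 ft = 0.04877 m
ΔV = Sy × A × Δh = 0.056 × 1.71 × 10^8 m² × 0.04877 m = 4.67 × 10^5 m³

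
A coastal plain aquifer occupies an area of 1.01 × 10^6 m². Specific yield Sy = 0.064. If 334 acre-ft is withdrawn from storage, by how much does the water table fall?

ΔV = 334 acre-ft = 4.12 × 10^5 m³
Δh = ΔV / (Sy × A) = 4.12 × 10^5 m³ / (0.064 × 1.01 × 10^6 m²) = 6.373 m

Δh ≈ 6.37 m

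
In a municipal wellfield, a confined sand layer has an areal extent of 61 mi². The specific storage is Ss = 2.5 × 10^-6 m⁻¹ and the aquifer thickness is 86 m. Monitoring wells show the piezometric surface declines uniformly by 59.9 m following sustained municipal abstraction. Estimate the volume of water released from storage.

S = Ss × b = 2.5 × 10^-6 m⁻¹ × 86 m = 2.15 × 10^-4
A = 61 mi² = 1.58 × 10^8 m²
ΔV = S × A × Δh = 2.15 × 10^-4 × 1.58 × 10^8 m² × 59.9 m = 2.035 × 10^6 m³

ΔV ≈ 2.03 × 10^6 m³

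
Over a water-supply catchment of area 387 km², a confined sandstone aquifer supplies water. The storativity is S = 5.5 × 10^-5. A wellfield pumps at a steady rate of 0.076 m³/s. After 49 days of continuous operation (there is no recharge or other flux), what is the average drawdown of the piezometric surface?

Δh ≈ 15.1 m

A = 387 km² = 3.87 × 10^8 m²
Q = 0.076 m³/s = 6566 m³/d
ΔV = Q × t = 6566 m³/d × 49 d = 3.218 × 10^5 m³
Δh = ΔV / (S × A) = 3.218 × 10^5 / (5.5 × 10^-5 × 3.87 × 10^8) = 15.12 m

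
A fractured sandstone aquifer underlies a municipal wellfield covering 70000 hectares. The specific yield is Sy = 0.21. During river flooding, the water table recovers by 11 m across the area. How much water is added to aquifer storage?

ΔV ≈ 1.62 × 10^9 m³

A = 70000 hectares = 7 × 10^8 m²
ΔV = Sy × A × Δh = 0.21 × 7 × 10^8 m² × 11 m = 1.617 × 10^9 m³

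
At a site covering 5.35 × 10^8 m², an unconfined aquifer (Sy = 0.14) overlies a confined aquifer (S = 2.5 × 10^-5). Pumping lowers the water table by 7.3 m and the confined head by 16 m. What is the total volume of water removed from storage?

Unconfined: ΔV_u = Sy × A × Δh_u = 0.14 × 5.35 × 10^8 × 7.3 = 5.468 × 10^8 m³
Confined: ΔV_c = S × A × Δh_c = 2.5 × 10^-5 × 5.35 × 10^8 × 16 = 2.14 × 10^5 m³
Total ΔV = 5.468 × 10^8 + 2.14 × 10^5 = 5.47 × 10^8 m³

ΔV ≈ 5.47 × 10^8 m³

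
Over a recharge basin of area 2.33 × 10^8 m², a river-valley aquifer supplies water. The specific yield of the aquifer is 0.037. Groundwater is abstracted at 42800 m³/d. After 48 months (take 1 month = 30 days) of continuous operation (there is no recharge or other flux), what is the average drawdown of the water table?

Δh ≈ 7.15 m

t = 48 months = 1440 d
ΔV = Q × t = 42800 m³/d × 1440 d = 6.163 × 10^7 m³
Δh = ΔV / (Sy × A) = 6.163 × 10^7 / (0.037 × 2.33 × 10^8) = 7.149 m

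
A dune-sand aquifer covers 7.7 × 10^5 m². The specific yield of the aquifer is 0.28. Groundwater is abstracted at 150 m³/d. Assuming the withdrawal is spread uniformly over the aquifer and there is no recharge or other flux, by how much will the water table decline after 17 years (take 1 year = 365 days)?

t = 17 years = 6205 d
ΔV = Q × t = 150 m³/d × 6205 d = 9.307 × 10^5 m³
Δh = ΔV / (Sy × A) = 9.307 × 10^5 / (0.28 × 7.7 × 10^5) = 4.317 m

Δh ≈ 4.32 m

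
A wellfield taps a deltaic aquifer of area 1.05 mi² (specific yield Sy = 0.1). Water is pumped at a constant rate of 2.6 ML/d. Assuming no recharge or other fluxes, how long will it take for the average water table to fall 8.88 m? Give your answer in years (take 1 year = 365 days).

A = 1.05 mi² = 2.719 × 10^6 m²
ΔV = Sy × A × Δh = 0.1 × 2.719 × 10^6 × 8.88 = 2.415 × 10^6 m³
Q = 2.6 ML/d = 2600 m³/d
t = ΔV / Q = 2.415 × 10^6 m³ / 2600 m³/d = 928.8 d
t = 928.8 d ≈ 2.545 years

t ≈ 2.54 years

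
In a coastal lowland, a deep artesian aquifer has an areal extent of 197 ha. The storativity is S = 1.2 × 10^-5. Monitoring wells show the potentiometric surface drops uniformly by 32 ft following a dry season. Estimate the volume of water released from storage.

A = 197 ha = 1.97 × 10^6 m²
Δh = 32 ft = 9.754 m
ΔV = S × A × Δh = 1.2 × 10^-5 × 1.97 × 10^6 m² × 9.754 m = 230.6 m³

ΔV ≈ 231 m³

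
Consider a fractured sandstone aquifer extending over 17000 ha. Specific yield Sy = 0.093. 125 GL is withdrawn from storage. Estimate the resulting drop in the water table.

A = 17000 ha = 1.7 × 10^8 m²
ΔV = 125 GL = 1.25 × 10^8 m³
Δh = ΔV / (Sy × A) = 1.25 × 10^8 m³ / (0.093 × 1.7 × 10^8 m²) = 7.906 m

Δh ≈ 7.91 m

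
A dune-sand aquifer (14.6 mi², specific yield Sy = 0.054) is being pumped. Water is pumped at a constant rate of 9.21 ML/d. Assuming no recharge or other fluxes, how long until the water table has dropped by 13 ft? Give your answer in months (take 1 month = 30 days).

A = 14.6 mi² = 3.781 × 10^7 m²
Δh = 13 ft = 3.962 m
ΔV = Sy × A × Δh = 0.054 × 3.781 × 10^7 × 3.962 = 8.091 × 10^6 m³
Q = 9.21 ML/d = 9210 m³/d
t = ΔV / Q = 8.091 × 10^6 m³ / 9210 m³/d = 878.5 d
t = 878.5 d ≈ 29.28 months

t ≈ 29.3 months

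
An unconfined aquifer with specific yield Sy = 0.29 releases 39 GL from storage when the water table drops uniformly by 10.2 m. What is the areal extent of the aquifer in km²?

A ≈ 13.2 km²

ΔV = 39 GL = 3.9 × 10^7 m³
A = ΔV / (Sy × Δh) = 3.9 × 10^7 / (0.29 × 10.2) = 1.318 × 10^7 m²
A = 1.318 × 10^7 m² = 13.18 km²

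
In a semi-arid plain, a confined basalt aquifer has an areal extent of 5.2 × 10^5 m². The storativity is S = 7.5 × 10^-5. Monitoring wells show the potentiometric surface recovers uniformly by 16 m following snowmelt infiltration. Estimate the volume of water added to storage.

ΔV ≈ 624 m³

ΔV = S × A × Δh = 7.5 × 10^-5 × 5.2 × 10^5 m² × 16 m = 624 m³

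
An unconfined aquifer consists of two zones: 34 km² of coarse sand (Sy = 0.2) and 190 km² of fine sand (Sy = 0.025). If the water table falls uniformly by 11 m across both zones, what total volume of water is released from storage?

ΔV ≈ 1.27 × 10^8 m³

A₁ = 34 km² = 3.4 × 10^7 m²; A₂ = 190 km² = 1.9 × 10^8 m²
ΔV₁ = 0.2 × 3.4 × 10^7 × 11 = 7.48 × 10^7 m³
ΔV₂ = 0.025 × 1.9 × 10^8 × 11 = 5.225 × 10^7 m³
ΔV = ΔV₁ + ΔV₂ = 1.27 × 10^8 m³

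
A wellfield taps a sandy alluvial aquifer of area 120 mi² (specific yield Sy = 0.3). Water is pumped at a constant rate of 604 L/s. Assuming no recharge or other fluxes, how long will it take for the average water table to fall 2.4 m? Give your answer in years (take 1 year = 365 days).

t ≈ 11.7 years

A = 120 mi² = 3.108 × 10^8 m²
ΔV = Sy × A × Δh = 0.3 × 3.108 × 10^8 × 2.4 = 2.238 × 10^8 m³
Q = 604 L/s = 52190 m³/d
t = ΔV / Q = 2.238 × 10^8 m³ / 52190 m³/d = 4288 d
t = 4288 d ≈ 11.75 years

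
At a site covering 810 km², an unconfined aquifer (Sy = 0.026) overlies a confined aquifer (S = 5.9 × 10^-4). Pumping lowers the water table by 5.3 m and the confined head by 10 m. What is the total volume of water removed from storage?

ΔV ≈ 1.16 × 10^8 m³

A = 810 km² = 8.1 × 10^8 m²
Unconfined: ΔV_u = Sy × A × Δh_u = 0.026 × 8.1 × 10^8 × 5.3 = 1.116 × 10^8 m³
Confined: ΔV_c = S × A × Δh_c = 5.9 × 10^-4 × 8.1 × 10^8 × 10 = 4.779 × 10^6 m³
Total ΔV = 1.116 × 10^8 + 4.779 × 10^6 = 1.164 × 10^8 m³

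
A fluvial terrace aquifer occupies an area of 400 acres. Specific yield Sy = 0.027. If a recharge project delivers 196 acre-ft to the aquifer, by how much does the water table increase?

A = 400 acres = 1.619 × 10^6 m²
ΔV = 196 acre-ft = 2.418 × 10^5 m³
Δh = ΔV / (Sy × A) = 2.418 × 10^5 m³ / (0.027 × 1.619 × 10^6 m²) = 5.532 m

Δh ≈ 5.53 m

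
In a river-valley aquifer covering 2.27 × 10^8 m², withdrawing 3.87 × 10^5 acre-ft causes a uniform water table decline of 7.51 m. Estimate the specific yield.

ΔV = 3.87 × 10^5 acre-ft = 4.774 × 10^8 m³
Sy = ΔV / (A × Δh) = 4.774 × 10^8 m³ / (2.27 × 10^8 m² × 7.51 m) = 0.28

Sy ≈ 0.28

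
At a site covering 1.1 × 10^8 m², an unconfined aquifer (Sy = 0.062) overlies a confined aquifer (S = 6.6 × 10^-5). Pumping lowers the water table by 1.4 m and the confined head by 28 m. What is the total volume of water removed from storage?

Unconfined: ΔV_u = Sy × A × Δh_u = 0.062 × 1.1 × 10^8 × 1.4 = 9.548 × 10^6 m³
Confined: ΔV_c = S × A × Δh_c = 6.6 × 10^-5 × 1.1 × 10^8 × 28 = 2.033 × 10^5 m³
Total ΔV = 9.548 × 10^6 + 2.033 × 10^5 = 9.751 × 10^6 m³

ΔV ≈ 9.75 × 10^6 m³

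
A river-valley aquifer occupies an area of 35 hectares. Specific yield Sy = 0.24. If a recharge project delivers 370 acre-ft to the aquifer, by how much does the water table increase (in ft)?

Δh ≈ 17.8 ft

A = 35 hectares = 3.5 × 10^5 m²
ΔV = 370 acre-ft = 4.564 × 10^5 m³
Δh = ΔV / (Sy × A) = 4.564 × 10^5 m³ / (0.24 × 3.5 × 10^5 m²) = 5.433 m
Δh = 5.433 m = 17.83 ft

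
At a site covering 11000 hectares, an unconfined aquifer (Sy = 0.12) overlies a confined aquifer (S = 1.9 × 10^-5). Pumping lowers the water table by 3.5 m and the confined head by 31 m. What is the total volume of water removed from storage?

A = 11000 hectares = 1.1 × 10^8 m²
Unconfined: ΔV_u = Sy × A × Δh_u = 0.12 × 1.1 × 10^8 × 3.5 = 4.62 × 10^7 m³
Confined: ΔV_c = S × A × Δh_c = 1.9 × 10^-5 × 1.1 × 10^8 × 31 = 64790 m³
Total ΔV = 4.62 × 10^7 + 64790 = 4.626 × 10^7 m³

ΔV ≈ 4.63 × 10^7 m³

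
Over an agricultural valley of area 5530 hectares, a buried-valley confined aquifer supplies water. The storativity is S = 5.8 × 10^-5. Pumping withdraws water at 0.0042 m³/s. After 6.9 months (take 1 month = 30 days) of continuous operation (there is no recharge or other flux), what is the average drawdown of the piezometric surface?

Δh ≈ 23.4 m

A = 5530 hectares = 5.53 × 10^7 m²
Q = 0.0042 m³/s = 362.9 m³/d
t = 6.9 months = 207 d
ΔV = Q × t = 362.9 m³/d × 207 d = 75120 m³
Δh = ΔV / (S × A) = 75120 / (5.8 × 10^-5 × 5.53 × 10^7) = 23.42 m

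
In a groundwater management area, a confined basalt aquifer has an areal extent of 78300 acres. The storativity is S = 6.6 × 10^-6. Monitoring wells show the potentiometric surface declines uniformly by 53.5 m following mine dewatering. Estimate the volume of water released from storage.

A = 78300 acres = 3.169 × 10^8 m²
ΔV = S × A × Δh = 6.6 × 10^-6 × 3.169 × 10^8 m² × 53.5 m = 1.119 × 10^5 m³

ΔV ≈ 1.12 × 10^5 m³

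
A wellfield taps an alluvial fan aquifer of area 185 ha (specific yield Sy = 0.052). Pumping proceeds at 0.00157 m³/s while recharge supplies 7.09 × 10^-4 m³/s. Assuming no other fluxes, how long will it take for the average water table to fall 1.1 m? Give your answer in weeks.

A = 185 ha = 1.85 × 10^6 m²
ΔV = Sy × A × Δh = 0.052 × 1.85 × 10^6 × 1.1 = 1.058 × 10^5 m³
Net withdrawal = 0.00157 − 7.09 × 10^-4 = 8.61 × 10^-4 m³/s = 74.39 m³/d
t = ΔV / Q = 1.058 × 10^5 m³ / 74.39 m³/d = 1422 d
t = 1422 d ≈ 203.2 weeks

t ≈ 203 weeks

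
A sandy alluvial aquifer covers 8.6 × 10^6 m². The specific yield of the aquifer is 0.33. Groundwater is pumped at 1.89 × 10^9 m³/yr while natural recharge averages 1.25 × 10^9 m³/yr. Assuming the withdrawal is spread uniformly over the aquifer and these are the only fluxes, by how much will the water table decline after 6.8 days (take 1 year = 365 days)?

Δh ≈ 4.2 m

Net abstraction = 1.89 × 10^9 − 1.25 × 10^9 = 6.4 × 10^8 m³/yr
Q_net = 6.4 × 10^8 m³/yr = 1.753 × 10^6 m³/d
ΔV = Q × t = 1.753 × 10^6 m³/d × 6.8 d = 1.192 × 10^7 m³
Δh = ΔV / (Sy × A) = 1.192 × 10^7 / (0.33 × 8.6 × 10^6) = 4.201 m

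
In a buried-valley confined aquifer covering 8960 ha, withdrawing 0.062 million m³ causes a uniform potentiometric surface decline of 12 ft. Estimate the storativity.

A = 8960 ha = 8.96 × 10^7 m²
Δh = 12 ft = 3.658 m
ΔV = 0.062 million m³ = 62000 m³
S = ΔV / (A × Δh) = 62000 m³ / (8.96 × 10^7 m² × 3.658 m) = 1.892 × 10^-4

S ≈ 1.9 × 10^-4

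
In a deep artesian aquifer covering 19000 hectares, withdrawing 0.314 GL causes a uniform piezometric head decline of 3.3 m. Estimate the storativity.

A = 19000 hectares = 1.9 × 10^8 m²
ΔV = 0.314 GL = 3.14 × 10^5 m³
S = ΔV / (A × Δh) = 3.14 × 10^5 m³ / (1.9 × 10^8 m² × 3.3 m) = 5.008 × 10^-4

S ≈ 5 × 10^-4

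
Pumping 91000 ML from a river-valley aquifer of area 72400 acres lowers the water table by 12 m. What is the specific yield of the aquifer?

A = 72400 acres = 2.93 × 10^8 m²
ΔV = 91000 ML = 9.1 × 10^7 m³
Sy = ΔV / (A × Δh) = 9.1 × 10^7 m³ / (2.93 × 10^8 m² × 12 m) = 0.02588

Sy ≈ 0.026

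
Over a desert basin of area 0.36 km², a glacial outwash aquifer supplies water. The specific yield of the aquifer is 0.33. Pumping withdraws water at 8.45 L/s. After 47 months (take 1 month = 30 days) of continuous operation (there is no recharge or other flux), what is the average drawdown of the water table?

Δh ≈ 8.67 m

A = 0.36 km² = 3.6 × 10^5 m²
Q = 8.45 L/s = 730.1 m³/d
t = 47 months = 1410 d
ΔV = Q × t = 730.1 m³/d × 1410 d = 1.029 × 10^6 m³
Δh = ΔV / (Sy × A) = 1.029 × 10^6 / (0.33 × 3.6 × 10^5) = 8.665 m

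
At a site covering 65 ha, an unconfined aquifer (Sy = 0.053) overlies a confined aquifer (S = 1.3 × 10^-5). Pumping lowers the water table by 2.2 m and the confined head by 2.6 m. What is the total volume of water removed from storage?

A = 65 ha = 6.5 × 10^5 m²
Unconfined: ΔV_u = Sy × A × Δh_u = 0.053 × 6.5 × 10^5 × 2.2 = 75790 m³
Confined: ΔV_c = S × A × Δh_c = 1.3 × 10^-5 × 6.5 × 10^5 × 2.6 = 21.97 m³
Total ΔV = 75790 + 21.97 = 75810 m³

ΔV ≈ 75800 m³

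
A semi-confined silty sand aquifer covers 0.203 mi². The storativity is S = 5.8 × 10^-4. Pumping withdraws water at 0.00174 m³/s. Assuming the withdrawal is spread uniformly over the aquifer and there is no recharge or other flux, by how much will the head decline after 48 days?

A = 0.203 mi² = 5.258 × 10^5 m²
Q = 0.00174 m³/s = 150.3 m³/d
ΔV = Q × t = 150.3 m³/d × 48 d = 7216 m³
Δh = ΔV / (S × A) = 7216 / (5.8 × 10^-4 × 5.258 × 10^5) = 23.66 m

Δh ≈ 23.7 m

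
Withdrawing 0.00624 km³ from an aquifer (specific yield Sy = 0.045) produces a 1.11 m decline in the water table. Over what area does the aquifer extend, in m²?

ΔV = 0.00624 km³ = 6.24 × 10^6 m³
A = ΔV / (Sy × Δh) = 6.24 × 10^6 / (0.045 × 1.11) = 1.249 × 10^8 m²

A ≈ 1.25 × 10^8 m²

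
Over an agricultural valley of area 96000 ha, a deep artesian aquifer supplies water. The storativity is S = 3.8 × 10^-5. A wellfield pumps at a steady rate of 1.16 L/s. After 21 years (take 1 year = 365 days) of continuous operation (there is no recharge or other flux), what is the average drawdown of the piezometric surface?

A = 96000 ha = 9.6 × 10^8 m²
Q = 1.16 L/s = 100.2 m³/d
t = 21 years = 7665 d
ΔV = Q × t = 100.2 m³/d × 7665 d = 7.682 × 10^5 m³
Δh = ΔV / (S × A) = 7.682 × 10^5 / (3.8 × 10^-5 × 9.6 × 10^8) = 21.06 m

Δh ≈ 21.1 m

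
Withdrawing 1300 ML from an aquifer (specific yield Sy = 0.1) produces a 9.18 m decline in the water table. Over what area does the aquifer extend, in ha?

ΔV = 1300 ML = 1.3 × 10^6 m³
A = ΔV / (Sy × Δh) = 1.3 × 10^6 / (0.1 × 9.18) = 1.416 × 10^6 m²
A = 1.416 × 10^6 m² = 141.6 ha

A ≈ 142 ha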